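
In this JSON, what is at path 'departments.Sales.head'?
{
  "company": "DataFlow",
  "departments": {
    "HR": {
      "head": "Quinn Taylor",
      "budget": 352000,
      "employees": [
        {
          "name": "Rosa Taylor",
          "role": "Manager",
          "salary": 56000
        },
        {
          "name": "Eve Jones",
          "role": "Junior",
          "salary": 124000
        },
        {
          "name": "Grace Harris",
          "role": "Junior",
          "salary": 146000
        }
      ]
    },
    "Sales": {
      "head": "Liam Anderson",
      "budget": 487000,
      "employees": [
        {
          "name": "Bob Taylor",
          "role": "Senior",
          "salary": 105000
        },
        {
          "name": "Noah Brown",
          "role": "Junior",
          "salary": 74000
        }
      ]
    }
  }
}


Path: departments.Sales.head

Navigate:
  -> departments
  -> Sales
  -> head = 'Liam Anderson'

Liam Anderson


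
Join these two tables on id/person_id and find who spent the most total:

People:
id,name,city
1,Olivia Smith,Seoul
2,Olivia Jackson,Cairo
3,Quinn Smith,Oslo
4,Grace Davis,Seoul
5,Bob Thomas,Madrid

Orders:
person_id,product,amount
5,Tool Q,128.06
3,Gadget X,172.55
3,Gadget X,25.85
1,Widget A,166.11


Join on: people.id = orders.person_id

Joined rows:
  Bob Thomas (Madrid) bought Tool Q for $128.06
  Quinn Smith (Oslo) bought Gadget X for $172.55
  Quinn Smith (Oslo) bought Gadget X for $25.85
  Olivia Smith (Seoul) bought Widget A for $166.11

Total per person:
  Quinn Smith: $198.40
  Olivia Smith: $166.11
  Bob Thomas: $128.06

Top spender: Quinn Smith ($198.40)

Quinn Smith ($198.40)


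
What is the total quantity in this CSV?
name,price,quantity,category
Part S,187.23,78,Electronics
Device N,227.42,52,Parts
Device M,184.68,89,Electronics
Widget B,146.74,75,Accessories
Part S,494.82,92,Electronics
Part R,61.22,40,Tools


Computing total quantity:
Values: [78, 52, 89, 75, 92, 40]
Sum = 426

426


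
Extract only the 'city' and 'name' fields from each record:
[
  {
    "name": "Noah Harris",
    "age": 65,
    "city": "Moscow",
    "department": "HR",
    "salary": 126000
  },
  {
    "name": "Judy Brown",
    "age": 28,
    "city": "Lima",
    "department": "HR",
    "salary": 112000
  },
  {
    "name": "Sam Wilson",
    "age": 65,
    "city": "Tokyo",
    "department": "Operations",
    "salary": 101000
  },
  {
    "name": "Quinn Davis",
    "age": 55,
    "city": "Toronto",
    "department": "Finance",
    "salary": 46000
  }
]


Original: 4 records with fields: name, age, city, department, salary
Keep: ['city', 'name']
Drop: ['age', 'department', 'salary']
Result: 4 records, 2 fields each

[
  {
    "city": "Moscow",
    "name": "Noah Harris"
  },
  {
    "city": "Lima",
    "name": "Judy Brown"
  },
  {
    "city": "Tokyo",
    "name": "Sam Wilson"
  },
  {
    "city": "Toronto",
    "name": "Quinn Davis"
  }
]


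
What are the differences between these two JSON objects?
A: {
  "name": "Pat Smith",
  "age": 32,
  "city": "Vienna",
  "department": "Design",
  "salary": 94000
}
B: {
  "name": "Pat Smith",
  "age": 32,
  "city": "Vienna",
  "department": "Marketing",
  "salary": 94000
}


Comparing each field (in key order):
  name: same
  age: same
  city: same
  department: DIFFERENT
  salary: same
Differences:
  department: Design -> Marketing

1 field(s) changed

1 change: department


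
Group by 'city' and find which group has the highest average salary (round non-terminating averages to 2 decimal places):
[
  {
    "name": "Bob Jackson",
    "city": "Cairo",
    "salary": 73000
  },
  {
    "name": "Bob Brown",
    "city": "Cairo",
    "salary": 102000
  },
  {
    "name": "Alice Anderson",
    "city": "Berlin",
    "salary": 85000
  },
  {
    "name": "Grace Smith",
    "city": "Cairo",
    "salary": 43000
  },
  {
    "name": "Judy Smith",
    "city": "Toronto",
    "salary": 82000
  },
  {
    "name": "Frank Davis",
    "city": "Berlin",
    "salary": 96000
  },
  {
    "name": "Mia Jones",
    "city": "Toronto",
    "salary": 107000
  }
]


Group by: city

Groups:
  Berlin: 2 people, avg salary = 181000/2 = $90500
  Cairo: 3 people, avg salary = 218000/3 ≈ $72666.67
  Toronto: 2 people, avg salary = 189000/2 = $94500

Highest average salary: Toronto ($94500)

Toronto ($94500)


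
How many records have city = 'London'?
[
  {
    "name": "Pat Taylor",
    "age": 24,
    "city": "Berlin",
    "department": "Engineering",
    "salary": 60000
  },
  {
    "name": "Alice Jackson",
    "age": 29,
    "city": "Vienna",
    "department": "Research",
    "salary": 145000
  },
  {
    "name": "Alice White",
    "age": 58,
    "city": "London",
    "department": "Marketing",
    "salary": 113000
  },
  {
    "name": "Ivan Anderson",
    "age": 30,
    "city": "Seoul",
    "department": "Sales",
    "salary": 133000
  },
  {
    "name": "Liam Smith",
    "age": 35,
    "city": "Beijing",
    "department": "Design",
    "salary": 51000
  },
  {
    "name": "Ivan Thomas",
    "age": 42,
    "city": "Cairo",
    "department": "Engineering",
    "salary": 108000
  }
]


Data: 6 records
Condition: city = 'London'

Checking each record:
  Pat Taylor: Berlin
  Alice Jackson: Vienna
  Alice White: London MATCH
  Ivan Anderson: Seoul
  Liam Smith: Beijing
  Ivan Thomas: Cairo

Count: 1

1


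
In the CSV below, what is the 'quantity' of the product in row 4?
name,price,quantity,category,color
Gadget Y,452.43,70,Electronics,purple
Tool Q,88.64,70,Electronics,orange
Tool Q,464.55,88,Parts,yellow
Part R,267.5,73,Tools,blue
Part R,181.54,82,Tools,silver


Query: Row 4 ('Part R'), column 'quantity'
Value: 73

73


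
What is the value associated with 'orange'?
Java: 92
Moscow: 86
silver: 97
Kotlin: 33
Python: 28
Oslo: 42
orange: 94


Looking up key 'orange'
Value: 94

94


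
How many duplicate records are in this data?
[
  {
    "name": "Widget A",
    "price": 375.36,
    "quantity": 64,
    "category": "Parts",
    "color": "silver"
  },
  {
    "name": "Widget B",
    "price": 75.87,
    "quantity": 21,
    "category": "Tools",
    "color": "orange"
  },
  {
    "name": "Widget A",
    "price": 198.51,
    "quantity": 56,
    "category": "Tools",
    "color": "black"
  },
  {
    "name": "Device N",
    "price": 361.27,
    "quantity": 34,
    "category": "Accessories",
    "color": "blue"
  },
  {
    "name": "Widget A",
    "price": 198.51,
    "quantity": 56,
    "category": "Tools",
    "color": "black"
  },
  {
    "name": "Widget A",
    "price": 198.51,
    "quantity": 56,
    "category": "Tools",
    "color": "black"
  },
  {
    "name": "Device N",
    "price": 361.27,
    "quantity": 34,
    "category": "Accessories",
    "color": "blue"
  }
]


Checking 7 records for duplicates:

  Row 1: Widget A ($375.36, qty 64)
  Row 2: Widget B ($75.87, qty 21)
  Row 3: Widget A ($198.51, qty 56)
  Row 4: Device N ($361.27, qty 34)
  Row 5: Widget A ($198.51, qty 56) <-- DUPLICATE
  Row 6: Widget A ($198.51, qty 56) <-- DUPLICATE
  Row 7: Device N ($361.27, qty 34) <-- DUPLICATE

Duplicates found: 3
Unique records: 4

3 duplicates, 4 unique


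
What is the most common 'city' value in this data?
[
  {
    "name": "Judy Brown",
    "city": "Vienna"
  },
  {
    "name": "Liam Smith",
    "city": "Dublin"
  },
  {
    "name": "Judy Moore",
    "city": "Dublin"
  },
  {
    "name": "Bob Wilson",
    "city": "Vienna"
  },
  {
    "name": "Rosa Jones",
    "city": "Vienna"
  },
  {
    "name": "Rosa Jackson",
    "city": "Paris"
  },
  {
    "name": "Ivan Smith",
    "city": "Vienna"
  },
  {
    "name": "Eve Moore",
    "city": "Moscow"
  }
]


Counting 'city' values across 8 records:

  Vienna: 4 ####
  Dublin: 2 ##
  Paris: 1 #
  Moscow: 1 #

Most common: Vienna (4 times)

Vienna (4 times)


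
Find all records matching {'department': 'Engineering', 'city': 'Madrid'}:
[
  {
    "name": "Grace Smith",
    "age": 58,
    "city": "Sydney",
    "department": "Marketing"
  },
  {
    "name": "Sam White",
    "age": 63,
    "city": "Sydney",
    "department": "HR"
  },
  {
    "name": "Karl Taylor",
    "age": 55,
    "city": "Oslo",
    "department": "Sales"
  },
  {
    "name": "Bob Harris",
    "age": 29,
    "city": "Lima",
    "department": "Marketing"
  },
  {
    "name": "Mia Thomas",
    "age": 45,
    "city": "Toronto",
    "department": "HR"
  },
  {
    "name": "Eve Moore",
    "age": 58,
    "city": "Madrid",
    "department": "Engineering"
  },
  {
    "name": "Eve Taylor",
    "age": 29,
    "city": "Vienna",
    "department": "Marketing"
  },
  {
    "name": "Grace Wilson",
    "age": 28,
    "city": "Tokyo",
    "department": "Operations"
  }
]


Search criteria: {'department': 'Engineering', 'city': 'Madrid'}

Checking 8 records:
  Grace Smith: {department: Marketing, city: Sydney}
  Sam White: {department: HR, city: Sydney}
  Karl Taylor: {department: Sales, city: Oslo}
  Bob Harris: {department: Marketing, city: Lima}
  Mia Thomas: {department: HR, city: Toronto}
  Eve Moore: {department: Engineering, city: Madrid} <-- MATCH
  Eve Taylor: {department: Marketing, city: Vienna}
  Grace Wilson: {department: Operations, city: Tokyo}

Matches: ["Eve Moore"]

["Eve Moore"]


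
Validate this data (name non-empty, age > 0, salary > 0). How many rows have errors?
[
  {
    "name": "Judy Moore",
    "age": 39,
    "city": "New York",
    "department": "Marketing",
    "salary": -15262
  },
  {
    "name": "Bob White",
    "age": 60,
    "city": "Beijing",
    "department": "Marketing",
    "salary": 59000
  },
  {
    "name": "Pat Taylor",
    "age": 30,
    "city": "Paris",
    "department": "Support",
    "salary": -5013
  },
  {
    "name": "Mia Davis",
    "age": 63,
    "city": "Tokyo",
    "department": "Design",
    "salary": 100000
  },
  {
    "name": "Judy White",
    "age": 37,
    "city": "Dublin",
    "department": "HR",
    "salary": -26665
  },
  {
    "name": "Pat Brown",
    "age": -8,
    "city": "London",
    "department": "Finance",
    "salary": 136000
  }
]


Validating 6 records:
Rules: name non-empty, age > 0, salary > 0

  Row 1 (Judy Moore): negative salary: -15262
  Row 2 (Bob White): OK
  Row 3 (Pat Taylor): negative salary: -5013
  Row 4 (Mia Davis): OK
  Row 5 (Judy White): negative salary: -26665
  Row 6 (Pat Brown): negative age: -8

Total errors: 4

4 errors


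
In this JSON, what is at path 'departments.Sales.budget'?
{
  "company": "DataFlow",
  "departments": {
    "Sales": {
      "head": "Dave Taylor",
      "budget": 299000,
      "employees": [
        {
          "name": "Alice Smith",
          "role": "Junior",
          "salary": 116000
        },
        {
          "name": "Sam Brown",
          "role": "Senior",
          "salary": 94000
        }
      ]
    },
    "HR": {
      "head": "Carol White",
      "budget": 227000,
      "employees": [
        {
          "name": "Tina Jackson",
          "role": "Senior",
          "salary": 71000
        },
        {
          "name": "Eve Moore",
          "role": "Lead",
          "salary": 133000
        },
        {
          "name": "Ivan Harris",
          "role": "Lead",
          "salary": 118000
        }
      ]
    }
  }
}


Path: departments.Sales.budget

Navigate:
  -> departments
  -> Sales
  -> budget = 299000

299000


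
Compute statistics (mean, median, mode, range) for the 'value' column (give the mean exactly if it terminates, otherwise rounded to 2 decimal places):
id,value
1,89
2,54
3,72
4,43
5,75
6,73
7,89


Data: [89, 54, 72, 43, 75, 73, 89]
Count: 7
Sum: 495
Mean: 495/7 ≈ 70.71 (rounded to 2 decimal places)
Sorted: [43, 54, 72, 73, 75, 89, 89]
Median: 73.0
Mode: 89 (2 times)
Range: 89 - 43 = 46
Min: 43, Max: 89

mean≈70.71, median=73.0, mode=89, range=46


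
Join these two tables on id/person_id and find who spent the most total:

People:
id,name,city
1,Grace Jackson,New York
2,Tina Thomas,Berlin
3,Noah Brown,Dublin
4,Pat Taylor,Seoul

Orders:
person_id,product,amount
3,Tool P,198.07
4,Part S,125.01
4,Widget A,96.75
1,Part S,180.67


Join on: people.id = orders.person_id

Joined rows:
  Noah Brown (Dublin) bought Tool P for $198.07
  Pat Taylor (Seoul) bought Part S for $125.01
  Pat Taylor (Seoul) bought Widget A for $96.75
  Grace Jackson (New York) bought Part S for $180.67

Total per person:
  Pat Taylor: $221.76
  Noah Brown: $198.07
  Grace Jackson: $180.67

Top spender: Pat Taylor ($221.76)

Pat Taylor ($221.76)


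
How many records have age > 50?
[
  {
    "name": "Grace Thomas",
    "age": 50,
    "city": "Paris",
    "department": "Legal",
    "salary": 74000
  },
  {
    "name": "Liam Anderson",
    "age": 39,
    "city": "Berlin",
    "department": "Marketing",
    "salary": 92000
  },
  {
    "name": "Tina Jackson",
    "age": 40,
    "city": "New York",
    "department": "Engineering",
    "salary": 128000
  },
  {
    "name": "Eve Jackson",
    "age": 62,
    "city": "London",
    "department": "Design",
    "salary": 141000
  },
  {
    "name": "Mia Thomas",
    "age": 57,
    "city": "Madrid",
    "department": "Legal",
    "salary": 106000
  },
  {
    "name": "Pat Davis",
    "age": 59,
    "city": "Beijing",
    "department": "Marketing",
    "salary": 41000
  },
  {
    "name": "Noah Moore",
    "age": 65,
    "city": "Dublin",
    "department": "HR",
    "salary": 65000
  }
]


Data: 7 records
Condition: age > 50

Checking each record:
  Grace Thomas: 50
  Liam Anderson: 39
  Tina Jackson: 40
  Eve Jackson: 62 MATCH
  Mia Thomas: 57 MATCH
  Pat Davis: 59 MATCH
  Noah Moore: 65 MATCH

Count: 4

4


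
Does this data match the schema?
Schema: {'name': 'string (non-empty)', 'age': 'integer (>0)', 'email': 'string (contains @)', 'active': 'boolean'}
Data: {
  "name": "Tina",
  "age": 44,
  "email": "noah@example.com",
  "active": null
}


Validating each field against schema:
  name: OK (non-empty string)
  age: OK (positive integer)
  email: OK (string with @)
  active: FAIL (null is not a boolean)

Result: INVALID (1 error: active)

INVALID (1 error: active)


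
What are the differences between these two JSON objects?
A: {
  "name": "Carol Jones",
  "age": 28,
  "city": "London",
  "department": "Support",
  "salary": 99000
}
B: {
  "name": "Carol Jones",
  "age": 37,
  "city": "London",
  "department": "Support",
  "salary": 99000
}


Comparing each field (in key order):
  name: same
  age: DIFFERENT
  city: same
  department: same
  salary: same
Differences:
  age: 28 -> 37

1 field(s) changed

1 change: age


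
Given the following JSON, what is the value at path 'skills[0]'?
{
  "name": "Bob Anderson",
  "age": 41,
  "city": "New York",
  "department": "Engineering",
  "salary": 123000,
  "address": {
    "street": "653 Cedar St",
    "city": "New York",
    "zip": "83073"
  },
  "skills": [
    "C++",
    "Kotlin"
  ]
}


Query: skills[0]
Path: skills -> first element
Value: C++

C++


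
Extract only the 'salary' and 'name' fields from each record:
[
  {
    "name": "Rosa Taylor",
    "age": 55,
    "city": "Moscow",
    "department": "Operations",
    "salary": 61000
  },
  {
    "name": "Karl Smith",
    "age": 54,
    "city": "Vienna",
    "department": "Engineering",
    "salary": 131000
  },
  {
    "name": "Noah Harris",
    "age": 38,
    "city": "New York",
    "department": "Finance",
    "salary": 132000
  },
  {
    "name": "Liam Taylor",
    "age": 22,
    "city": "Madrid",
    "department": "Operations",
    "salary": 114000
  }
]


Original: 4 records with fields: name, age, city, department, salary
Keep: ['salary', 'name']
Drop: ['age', 'city', 'department']
Result: 4 records, 2 fields each

[
  {
    "salary": 61000,
    "name": "Rosa Taylor"
  },
  {
    "salary": 131000,
    "name": "Karl Smith"
  },
  {
    "salary": 132000,
    "name": "Noah Harris"
  },
  {
    "salary": 114000,
    "name": "Liam Taylor"
  }
]


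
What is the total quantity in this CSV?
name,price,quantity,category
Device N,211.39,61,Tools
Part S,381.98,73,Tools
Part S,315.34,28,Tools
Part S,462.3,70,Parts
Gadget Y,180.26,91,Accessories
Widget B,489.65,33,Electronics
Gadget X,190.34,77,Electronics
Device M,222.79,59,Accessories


Computing total quantity:
Values: [61, 73, 28, 70, 91, 33, 77, 59]
Sum = 492

492


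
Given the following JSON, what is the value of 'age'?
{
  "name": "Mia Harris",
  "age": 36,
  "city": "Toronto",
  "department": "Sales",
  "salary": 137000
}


Looking up field 'age'
Value: 36

36


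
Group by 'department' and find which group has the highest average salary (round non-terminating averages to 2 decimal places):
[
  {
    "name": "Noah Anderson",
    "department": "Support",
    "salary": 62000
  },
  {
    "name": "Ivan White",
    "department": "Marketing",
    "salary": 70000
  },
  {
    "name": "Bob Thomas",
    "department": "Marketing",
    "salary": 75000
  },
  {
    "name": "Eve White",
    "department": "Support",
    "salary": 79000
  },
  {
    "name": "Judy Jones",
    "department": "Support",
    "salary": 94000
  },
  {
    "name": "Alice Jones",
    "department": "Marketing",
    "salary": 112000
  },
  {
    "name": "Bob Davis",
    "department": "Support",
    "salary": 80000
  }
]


Group by: department

Groups:
  Marketing: 3 people, avg salary = 257000/3 ≈ $85666.67
  Support: 4 people, avg salary = 315000/4 = $78750

Highest average salary: Marketing (≈$85666.67)

Marketing (≈$85666.67)


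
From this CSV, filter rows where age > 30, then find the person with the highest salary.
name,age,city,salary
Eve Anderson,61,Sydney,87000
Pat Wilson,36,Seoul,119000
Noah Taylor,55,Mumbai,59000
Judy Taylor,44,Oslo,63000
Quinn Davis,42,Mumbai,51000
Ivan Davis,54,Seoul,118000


Filter: age > 30
Sort by: salary (descending)

Filtered records (6):
  Pat Wilson, age 36, salary $119000
  Ivan Davis, age 54, salary $118000
  Eve Anderson, age 61, salary $87000
  Judy Taylor, age 44, salary $63000
  Noah Taylor, age 55, salary $59000
  Quinn Davis, age 42, salary $51000

Highest salary: Pat Wilson ($119000)

Pat Wilson


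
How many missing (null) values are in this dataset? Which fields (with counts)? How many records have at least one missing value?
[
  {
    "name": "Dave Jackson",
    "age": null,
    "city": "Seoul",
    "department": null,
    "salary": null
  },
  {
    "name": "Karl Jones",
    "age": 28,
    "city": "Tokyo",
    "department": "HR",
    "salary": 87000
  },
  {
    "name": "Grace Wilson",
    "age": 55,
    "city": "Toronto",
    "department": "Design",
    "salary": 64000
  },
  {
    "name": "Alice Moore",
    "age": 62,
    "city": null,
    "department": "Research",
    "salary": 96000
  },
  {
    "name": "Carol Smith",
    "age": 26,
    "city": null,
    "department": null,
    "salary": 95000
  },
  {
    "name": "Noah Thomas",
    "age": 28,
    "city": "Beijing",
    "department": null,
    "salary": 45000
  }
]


Checking for missing (null) values in 6 records:

  Dave Jackson: age, department, salary
  Karl Jones: complete
  Grace Wilson: complete
  Alice Moore: city
  Carol Smith: city, department
  Noah Thomas: department

Per field:
  name: 0 missing
  age: 1 missing
  city: 2 missing
  department: 3 missing
  salary: 1 missing

Total missing values: 7
Records with any missing: 4

7 missing values (age: 1, city: 2, department: 3, salary: 1); 4 incomplete records


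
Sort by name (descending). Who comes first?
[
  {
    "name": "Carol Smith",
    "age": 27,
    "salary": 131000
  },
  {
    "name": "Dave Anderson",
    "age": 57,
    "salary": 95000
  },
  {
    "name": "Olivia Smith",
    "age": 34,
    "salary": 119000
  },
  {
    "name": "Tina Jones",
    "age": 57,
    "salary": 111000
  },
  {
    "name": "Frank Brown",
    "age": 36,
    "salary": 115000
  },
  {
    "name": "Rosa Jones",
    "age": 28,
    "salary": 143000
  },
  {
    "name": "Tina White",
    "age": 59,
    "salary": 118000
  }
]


Sort by: name (descending)

Sorted order:
  1. Tina White (name = Tina White)
  2. Tina Jones (name = Tina Jones)
  3. Rosa Jones (name = Rosa Jones)
  4. Olivia Smith (name = Olivia Smith)
  5. Frank Brown (name = Frank Brown)
  6. Dave Anderson (name = Dave Anderson)
  7. Carol Smith (name = Carol Smith)

First: Tina White

Tina White


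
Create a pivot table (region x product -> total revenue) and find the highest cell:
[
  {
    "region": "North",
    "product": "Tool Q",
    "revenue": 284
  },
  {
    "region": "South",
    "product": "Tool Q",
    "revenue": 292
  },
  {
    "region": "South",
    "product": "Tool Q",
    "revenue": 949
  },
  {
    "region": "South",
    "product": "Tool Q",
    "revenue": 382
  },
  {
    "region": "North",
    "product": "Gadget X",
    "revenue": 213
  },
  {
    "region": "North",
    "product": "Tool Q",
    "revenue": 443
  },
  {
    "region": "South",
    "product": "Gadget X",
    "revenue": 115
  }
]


Pivot: region (rows) x product (columns) -> total revenue

     Gadget X      Tool Q      
North          213           727  
South          115          1623  

Highest: South / Tool Q = $1623

South / Tool Q = $1623


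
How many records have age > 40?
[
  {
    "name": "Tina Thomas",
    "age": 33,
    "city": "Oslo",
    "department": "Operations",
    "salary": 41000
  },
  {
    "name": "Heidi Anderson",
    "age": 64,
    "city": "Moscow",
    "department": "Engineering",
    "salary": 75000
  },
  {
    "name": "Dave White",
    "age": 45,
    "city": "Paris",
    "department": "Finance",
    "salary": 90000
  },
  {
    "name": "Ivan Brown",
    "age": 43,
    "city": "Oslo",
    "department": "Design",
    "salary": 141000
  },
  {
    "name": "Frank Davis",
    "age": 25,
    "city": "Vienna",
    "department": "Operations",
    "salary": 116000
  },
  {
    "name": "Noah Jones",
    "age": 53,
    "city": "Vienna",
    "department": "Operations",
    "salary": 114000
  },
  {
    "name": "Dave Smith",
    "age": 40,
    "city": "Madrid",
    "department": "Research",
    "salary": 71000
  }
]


Data: 7 records
Condition: age > 40

Checking each record:
  Tina Thomas: 33
  Heidi Anderson: 64 MATCH
  Dave White: 45 MATCH
  Ivan Brown: 43 MATCH
  Frank Davis: 25
  Noah Jones: 53 MATCH
  Dave Smith: 40

Count: 4

4


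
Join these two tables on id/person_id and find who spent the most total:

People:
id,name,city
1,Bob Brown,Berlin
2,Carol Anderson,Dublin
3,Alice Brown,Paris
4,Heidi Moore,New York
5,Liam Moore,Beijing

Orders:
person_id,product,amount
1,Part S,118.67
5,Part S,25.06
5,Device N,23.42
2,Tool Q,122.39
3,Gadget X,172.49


Join on: people.id = orders.person_id

Joined rows:
  Bob Brown (Berlin) bought Part S for $118.67
  Liam Moore (Beijing) bought Part S for $25.06
  Liam Moore (Beijing) bought Device N for $23.42
  Carol Anderson (Dublin) bought Tool Q for $122.39
  Alice Brown (Paris) bought Gadget X for $172.49

Total per person:
  Alice Brown: $172.49
  Carol Anderson: $122.39
  Bob Brown: $118.67
  Liam Moore: $48.48

Top spender: Alice Brown ($172.49)

Alice Brown ($172.49)


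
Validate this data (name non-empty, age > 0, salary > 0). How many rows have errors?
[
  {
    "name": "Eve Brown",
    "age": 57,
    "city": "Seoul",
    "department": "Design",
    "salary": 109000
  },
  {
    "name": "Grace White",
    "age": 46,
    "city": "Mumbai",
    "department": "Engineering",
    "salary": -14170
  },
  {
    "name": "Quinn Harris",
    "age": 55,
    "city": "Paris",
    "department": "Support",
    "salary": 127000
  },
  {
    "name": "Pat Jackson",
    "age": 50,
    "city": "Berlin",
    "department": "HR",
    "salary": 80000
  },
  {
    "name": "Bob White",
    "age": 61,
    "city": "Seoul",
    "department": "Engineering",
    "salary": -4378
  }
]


Validating 5 records:
Rules: name non-empty, age > 0, salary > 0

  Row 1 (Eve Brown): OK
  Row 2 (Grace White): negative salary: -14170
  Row 3 (Quinn Harris): OK
  Row 4 (Pat Jackson): OK
  Row 5 (Bob White): negative salary: -4378

Total errors: 2

2 errors


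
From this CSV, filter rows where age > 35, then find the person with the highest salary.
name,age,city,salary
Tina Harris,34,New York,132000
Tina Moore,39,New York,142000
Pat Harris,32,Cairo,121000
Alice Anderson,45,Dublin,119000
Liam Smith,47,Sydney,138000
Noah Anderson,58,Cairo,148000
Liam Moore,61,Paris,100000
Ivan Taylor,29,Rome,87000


Filter: age > 35
Sort by: salary (descending)

Filtered records (5):
  Noah Anderson, age 58, salary $148000
  Tina Moore, age 39, salary $142000
  Liam Smith, age 47, salary $138000
  Alice Anderson, age 45, salary $119000
  Liam Moore, age 61, salary $100000

Highest salary: Noah Anderson ($148000)

Noah Anderson


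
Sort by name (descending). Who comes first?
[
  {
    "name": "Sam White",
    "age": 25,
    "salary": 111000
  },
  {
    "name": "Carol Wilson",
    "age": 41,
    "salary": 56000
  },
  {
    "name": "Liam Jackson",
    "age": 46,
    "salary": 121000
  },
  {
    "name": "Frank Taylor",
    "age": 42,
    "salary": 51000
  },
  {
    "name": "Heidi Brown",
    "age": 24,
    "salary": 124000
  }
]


Sort by: name (descending)

Sorted order:
  1. Sam White (name = Sam White)
  2. Liam Jackson (name = Liam Jackson)
  3. Heidi Brown (name = Heidi Brown)
  4. Frank Taylor (name = Frank Taylor)
  5. Carol Wilson (name = Carol Wilson)

First: Sam White

Sam White


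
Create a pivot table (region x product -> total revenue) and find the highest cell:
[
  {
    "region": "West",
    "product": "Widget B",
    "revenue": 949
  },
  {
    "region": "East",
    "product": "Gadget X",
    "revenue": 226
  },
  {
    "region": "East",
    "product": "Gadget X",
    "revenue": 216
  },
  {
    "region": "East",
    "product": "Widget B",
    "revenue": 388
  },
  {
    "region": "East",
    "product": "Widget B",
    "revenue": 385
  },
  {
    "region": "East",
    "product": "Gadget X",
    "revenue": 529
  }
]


Pivot: region (rows) x product (columns) -> total revenue

     Gadget X      Widget B    
East           971           773  
West             0           949  

Highest: East / Gadget X = $971

East / Gadget X = $971


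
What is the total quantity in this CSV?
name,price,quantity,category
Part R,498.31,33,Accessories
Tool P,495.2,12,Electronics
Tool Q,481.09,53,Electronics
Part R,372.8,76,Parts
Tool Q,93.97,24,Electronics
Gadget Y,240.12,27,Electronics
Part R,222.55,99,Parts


Computing total quantity:
Values: [33, 12, 53, 76, 24, 27, 99]
Sum = 324

324


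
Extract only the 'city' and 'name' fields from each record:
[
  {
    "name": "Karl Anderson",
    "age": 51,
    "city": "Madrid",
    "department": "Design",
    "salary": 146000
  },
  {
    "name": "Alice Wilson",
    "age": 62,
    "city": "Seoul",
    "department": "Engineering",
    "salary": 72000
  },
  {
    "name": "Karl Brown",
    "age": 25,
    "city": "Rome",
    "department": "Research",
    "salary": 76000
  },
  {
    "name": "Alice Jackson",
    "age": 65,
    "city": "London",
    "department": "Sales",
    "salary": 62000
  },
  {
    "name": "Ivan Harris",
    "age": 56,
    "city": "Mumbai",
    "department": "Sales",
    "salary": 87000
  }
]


Original: 5 records with fields: name, age, city, department, salary
Keep: ['city', 'name']
Drop: ['age', 'department', 'salary']
Result: 5 records, 2 fields each

[
  {
    "city": "Madrid",
    "name": "Karl Anderson"
  },
  {
    "city": "Seoul",
    "name": "Alice Wilson"
  },
  {
    "city": "Rome",
    "name": "Karl Brown"
  },
  {
    "city": "London",
    "name": "Alice Jackson"
  },
  {
    "city": "Mumbai",
    "name": "Ivan Harris"
  }
]


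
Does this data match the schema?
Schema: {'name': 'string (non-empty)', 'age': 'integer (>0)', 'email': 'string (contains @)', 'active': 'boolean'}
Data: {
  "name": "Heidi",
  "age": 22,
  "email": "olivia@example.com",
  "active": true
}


Validating each field against schema:
  name: OK (non-empty string)
  age: OK (positive integer)
  email: OK (string with @)
  active: OK (boolean)

Result: VALID

VALID


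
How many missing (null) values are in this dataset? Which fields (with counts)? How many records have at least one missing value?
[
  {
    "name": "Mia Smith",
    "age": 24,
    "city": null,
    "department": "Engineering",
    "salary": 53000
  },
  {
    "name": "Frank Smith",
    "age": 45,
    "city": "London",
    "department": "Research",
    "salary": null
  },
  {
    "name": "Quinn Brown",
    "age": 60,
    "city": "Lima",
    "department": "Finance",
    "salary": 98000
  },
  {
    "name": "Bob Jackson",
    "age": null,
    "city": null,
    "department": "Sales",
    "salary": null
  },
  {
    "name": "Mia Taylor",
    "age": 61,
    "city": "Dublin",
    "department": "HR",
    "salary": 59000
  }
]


Checking for missing (null) values in 5 records:

  Mia Smith: city
  Frank Smith: salary
  Quinn Brown: complete
  Bob Jackson: age, city, salary
  Mia Taylor: complete

Per field:
  name: 0 missing
  age: 1 missing
  city: 2 missing
  department: 0 missing
  salary: 2 missing

Total missing values: 5
Records with any missing: 3

5 missing values (age: 1, city: 2, salary: 2); 3 incomplete records


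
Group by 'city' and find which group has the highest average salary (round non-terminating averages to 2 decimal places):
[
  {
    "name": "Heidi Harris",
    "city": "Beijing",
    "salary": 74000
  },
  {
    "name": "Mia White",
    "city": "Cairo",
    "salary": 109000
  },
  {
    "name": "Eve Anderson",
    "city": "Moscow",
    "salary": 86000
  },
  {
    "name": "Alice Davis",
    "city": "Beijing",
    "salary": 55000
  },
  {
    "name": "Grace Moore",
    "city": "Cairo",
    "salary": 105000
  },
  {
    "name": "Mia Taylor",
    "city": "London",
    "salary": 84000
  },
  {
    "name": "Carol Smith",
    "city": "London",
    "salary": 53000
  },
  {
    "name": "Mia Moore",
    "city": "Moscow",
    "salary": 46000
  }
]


Group by: city

Groups:
  Beijing: 2 people, avg salary = 129000/2 = $64500
  Cairo: 2 people, avg salary = 214000/2 = $107000
  London: 2 people, avg salary = 137000/2 = $68500
  Moscow: 2 people, avg salary = 132000/2 = $66000

Highest average salary: Cairo ($107000)

Cairo ($107000)


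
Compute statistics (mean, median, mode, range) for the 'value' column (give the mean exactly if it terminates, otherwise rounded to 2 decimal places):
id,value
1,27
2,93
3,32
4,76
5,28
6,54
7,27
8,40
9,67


Data: [27, 93, 32, 76, 28, 54, 27, 40, 67]
Count: 9
Sum: 444
Mean: 444/9 ≈ 49.33 (rounded to 2 decimal places)
Sorted: [27, 27, 28, 32, 40, 54, 67, 76, 93]
Median: 40.0
Mode: 27 (2 times)
Range: 93 - 27 = 66
Min: 27, Max: 93

mean≈49.33, median=40.0, mode=27, range=66


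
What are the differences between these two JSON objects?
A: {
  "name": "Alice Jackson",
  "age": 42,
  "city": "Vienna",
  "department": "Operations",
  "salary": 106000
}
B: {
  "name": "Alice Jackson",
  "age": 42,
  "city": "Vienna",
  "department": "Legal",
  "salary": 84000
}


Comparing each field (in key order):
  name: same
  age: same
  city: same
  department: DIFFERENT
  salary: DIFFERENT
Differences:
  department: Operations -> Legal
  salary: 106000 -> 84000

2 field(s) changed

2 changes: department, salary


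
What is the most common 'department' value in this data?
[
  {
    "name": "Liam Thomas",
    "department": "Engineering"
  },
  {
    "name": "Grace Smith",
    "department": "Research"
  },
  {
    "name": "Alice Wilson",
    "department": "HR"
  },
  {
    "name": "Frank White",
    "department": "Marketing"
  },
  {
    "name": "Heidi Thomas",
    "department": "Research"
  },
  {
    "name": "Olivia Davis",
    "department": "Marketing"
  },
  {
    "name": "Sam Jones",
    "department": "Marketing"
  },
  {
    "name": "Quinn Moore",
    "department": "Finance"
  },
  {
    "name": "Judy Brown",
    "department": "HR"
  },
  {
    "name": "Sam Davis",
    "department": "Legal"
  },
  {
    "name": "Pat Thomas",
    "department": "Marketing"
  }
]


Counting 'department' values across 11 records:

  Marketing: 4 ####
  Research: 2 ##
  HR: 2 ##
  Engineering: 1 #
  Finance: 1 #
  Legal: 1 #

Most common: Marketing (4 times)

Marketing (4 times)


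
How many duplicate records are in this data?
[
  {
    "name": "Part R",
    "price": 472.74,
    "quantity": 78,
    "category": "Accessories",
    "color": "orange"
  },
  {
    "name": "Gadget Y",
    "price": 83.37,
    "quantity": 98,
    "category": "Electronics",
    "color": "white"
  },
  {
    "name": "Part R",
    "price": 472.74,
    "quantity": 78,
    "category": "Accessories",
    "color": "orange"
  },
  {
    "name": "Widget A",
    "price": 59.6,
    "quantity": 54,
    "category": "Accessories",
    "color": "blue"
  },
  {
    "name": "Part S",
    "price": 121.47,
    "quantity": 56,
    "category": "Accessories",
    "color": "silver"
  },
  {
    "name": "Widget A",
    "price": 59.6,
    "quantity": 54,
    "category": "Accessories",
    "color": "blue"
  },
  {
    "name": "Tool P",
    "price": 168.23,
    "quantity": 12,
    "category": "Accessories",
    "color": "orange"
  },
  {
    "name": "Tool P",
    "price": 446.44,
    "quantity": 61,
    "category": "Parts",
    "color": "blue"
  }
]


Checking 8 records for duplicates:

  Row 1: Part R ($472.74, qty 78)
  Row 2: Gadget Y ($83.37, qty 98)
  Row 3: Part R ($472.74, qty 78) <-- DUPLICATE
  Row 4: Widget A ($59.6, qty 54)
  Row 5: Part S ($121.47, qty 56)
  Row 6: Widget A ($59.6, qty 54) <-- DUPLICATE
  Row 7: Tool P ($168.23, qty 12)
  Row 8: Tool P ($446.44, qty 61)

Duplicates found: 2
Unique records: 6

2 duplicates, 6 unique


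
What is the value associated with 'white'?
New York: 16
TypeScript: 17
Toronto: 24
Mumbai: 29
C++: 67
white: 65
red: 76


Looking up key 'white'
Value: 65

65


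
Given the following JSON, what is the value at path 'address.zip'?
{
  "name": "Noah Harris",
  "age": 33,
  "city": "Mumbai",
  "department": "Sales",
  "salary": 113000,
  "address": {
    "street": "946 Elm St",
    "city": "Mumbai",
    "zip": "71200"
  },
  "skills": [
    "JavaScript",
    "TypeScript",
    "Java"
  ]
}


Query: address.zip
Path: address -> zip
Value: 71200

71200


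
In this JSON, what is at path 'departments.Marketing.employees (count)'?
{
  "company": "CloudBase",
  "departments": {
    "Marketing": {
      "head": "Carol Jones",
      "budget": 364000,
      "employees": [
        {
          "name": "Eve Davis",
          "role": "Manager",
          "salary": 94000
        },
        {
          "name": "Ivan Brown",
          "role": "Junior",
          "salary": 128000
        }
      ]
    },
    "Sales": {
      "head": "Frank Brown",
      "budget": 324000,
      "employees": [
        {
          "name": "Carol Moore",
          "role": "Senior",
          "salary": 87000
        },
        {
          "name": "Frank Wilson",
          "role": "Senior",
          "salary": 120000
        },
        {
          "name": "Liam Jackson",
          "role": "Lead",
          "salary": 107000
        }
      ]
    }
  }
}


Path: departments.Marketing.employees (count)

Navigate:
  -> departments
  -> Marketing
  -> employees (array, length 2)

2


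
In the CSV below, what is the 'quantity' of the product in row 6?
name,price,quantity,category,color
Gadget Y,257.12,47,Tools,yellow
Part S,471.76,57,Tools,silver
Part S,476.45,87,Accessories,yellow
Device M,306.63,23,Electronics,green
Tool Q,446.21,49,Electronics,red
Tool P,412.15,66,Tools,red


Query: Row 6 ('Tool P'), column 'quantity'
Value: 66

66


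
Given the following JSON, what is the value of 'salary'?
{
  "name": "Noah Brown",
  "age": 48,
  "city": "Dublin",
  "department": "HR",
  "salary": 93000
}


Looking up field 'salary'
Value: 93000

93000


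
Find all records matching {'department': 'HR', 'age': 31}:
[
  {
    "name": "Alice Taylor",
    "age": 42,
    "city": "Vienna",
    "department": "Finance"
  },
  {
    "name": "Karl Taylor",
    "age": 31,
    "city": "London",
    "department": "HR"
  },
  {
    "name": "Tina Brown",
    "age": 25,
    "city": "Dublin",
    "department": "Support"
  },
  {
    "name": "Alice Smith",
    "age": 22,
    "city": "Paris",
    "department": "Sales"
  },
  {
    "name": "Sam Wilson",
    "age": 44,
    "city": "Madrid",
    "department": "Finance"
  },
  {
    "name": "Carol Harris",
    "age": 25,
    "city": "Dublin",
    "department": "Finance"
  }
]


Search criteria: {'department': 'HR', 'age': 31}

Checking 6 records:
  Alice Taylor: {department: Finance, age: 42}
  Karl Taylor: {department: HR, age: 31} <-- MATCH
  Tina Brown: {department: Support, age: 25}
  Alice Smith: {department: Sales, age: 22}
  Sam Wilson: {department: Finance, age: 44}
  Carol Harris: {department: Finance, age: 25}

Matches: ["Karl Taylor"]

["Karl Taylor"]


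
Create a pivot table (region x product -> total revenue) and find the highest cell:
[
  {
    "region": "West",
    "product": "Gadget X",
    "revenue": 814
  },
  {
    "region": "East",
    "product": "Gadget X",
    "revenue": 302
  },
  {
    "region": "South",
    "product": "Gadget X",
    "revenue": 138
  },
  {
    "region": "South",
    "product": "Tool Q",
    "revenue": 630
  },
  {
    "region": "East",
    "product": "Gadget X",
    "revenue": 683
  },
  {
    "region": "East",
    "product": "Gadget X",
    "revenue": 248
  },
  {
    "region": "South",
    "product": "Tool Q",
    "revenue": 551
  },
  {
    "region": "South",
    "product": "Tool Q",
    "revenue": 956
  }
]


Pivot: region (rows) x product (columns) -> total revenue

     Gadget X      Tool Q      
East          1233             0  
South          138          2137  
West           814             0  

Highest: South / Tool Q = $2137

South / Tool Q = $2137


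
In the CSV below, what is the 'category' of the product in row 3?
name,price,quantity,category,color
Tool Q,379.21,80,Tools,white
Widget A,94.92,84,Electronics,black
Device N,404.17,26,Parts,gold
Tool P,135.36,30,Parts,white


Query: Row 3 ('Device N'), column 'category'
Value: Parts

Parts


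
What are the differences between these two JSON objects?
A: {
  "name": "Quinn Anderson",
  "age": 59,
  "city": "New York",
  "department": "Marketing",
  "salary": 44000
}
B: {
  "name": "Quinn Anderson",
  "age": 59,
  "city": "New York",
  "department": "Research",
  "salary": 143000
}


Comparing each field (in key order):
  name: same
  age: same
  city: same
  department: DIFFERENT
  salary: DIFFERENT
Differences:
  department: Marketing -> Research
  salary: 44000 -> 143000

2 field(s) changed

2 changes: department, salary


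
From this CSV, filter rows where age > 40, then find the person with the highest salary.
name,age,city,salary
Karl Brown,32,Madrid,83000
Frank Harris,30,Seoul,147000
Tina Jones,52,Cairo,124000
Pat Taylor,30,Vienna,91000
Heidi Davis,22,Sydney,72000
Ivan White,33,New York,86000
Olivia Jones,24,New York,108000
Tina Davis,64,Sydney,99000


Filter: age > 40
Sort by: salary (descending)

Filtered records (2):
  Tina Jones, age 52, salary $124000
  Tina Davis, age 64, salary $99000

Highest salary: Tina Jones ($124000)

Tina Jones


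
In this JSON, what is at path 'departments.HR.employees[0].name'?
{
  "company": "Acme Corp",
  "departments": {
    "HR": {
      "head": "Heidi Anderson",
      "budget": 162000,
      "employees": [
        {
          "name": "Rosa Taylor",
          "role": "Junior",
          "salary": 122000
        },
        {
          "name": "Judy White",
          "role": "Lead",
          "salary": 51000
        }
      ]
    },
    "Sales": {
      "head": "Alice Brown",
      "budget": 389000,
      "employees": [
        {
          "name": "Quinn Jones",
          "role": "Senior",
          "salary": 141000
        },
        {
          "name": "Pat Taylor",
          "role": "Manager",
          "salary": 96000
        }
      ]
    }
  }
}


Path: departments.HR.employees[0].name

Navigate:
  -> departments
  -> HR
  -> employees[0].name = 'Rosa Taylor'

Rosa Taylor


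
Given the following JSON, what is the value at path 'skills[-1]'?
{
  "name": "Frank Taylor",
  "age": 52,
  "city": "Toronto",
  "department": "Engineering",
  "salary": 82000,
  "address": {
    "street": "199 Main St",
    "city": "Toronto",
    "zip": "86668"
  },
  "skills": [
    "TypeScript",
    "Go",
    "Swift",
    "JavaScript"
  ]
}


Query: skills[-1]
Path: skills -> last element
Value: JavaScript

JavaScript
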